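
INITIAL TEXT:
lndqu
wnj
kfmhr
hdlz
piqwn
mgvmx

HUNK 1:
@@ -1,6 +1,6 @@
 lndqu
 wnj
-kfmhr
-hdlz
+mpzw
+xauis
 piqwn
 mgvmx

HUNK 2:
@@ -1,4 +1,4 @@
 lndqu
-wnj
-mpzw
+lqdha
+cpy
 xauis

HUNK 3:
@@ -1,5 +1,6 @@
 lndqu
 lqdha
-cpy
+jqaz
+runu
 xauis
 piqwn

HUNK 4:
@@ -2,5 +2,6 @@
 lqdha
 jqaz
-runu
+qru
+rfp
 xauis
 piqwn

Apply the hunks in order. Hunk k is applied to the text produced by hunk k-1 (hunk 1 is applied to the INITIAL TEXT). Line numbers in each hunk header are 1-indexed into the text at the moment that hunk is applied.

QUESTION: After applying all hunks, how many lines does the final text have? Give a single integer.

Hunk 1: at line 1 remove [kfmhr,hdlz] add [mpzw,xauis] -> 6 lines: lndqu wnj mpzw xauis piqwn mgvmx
Hunk 2: at line 1 remove [wnj,mpzw] add [lqdha,cpy] -> 6 lines: lndqu lqdha cpy xauis piqwn mgvmx
Hunk 3: at line 1 remove [cpy] add [jqaz,runu] -> 7 lines: lndqu lqdha jqaz runu xauis piqwn mgvmx
Hunk 4: at line 2 remove [runu] add [qru,rfp] -> 8 lines: lndqu lqdha jqaz qru rfp xauis piqwn mgvmx
Final line count: 8

Answer: 8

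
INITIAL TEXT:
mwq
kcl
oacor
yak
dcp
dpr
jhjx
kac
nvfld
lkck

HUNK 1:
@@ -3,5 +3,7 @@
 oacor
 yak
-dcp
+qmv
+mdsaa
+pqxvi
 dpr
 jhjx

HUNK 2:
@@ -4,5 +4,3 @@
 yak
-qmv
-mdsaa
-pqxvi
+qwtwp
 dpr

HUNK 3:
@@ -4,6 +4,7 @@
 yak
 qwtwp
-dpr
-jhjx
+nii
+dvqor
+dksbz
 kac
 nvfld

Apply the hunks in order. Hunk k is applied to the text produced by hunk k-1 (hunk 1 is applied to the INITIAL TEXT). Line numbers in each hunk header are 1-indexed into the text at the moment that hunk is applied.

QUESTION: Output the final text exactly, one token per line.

Answer: mwq
kcl
oacor
yak
qwtwp
nii
dvqor
dksbz
kac
nvfld
lkck

Derivation:
Hunk 1: at line 3 remove [dcp] add [qmv,mdsaa,pqxvi] -> 12 lines: mwq kcl oacor yak qmv mdsaa pqxvi dpr jhjx kac nvfld lkck
Hunk 2: at line 4 remove [qmv,mdsaa,pqxvi] add [qwtwp] -> 10 lines: mwq kcl oacor yak qwtwp dpr jhjx kac nvfld lkck
Hunk 3: at line 4 remove [dpr,jhjx] add [nii,dvqor,dksbz] -> 11 lines: mwq kcl oacor yak qwtwp nii dvqor dksbz kac nvfld lkck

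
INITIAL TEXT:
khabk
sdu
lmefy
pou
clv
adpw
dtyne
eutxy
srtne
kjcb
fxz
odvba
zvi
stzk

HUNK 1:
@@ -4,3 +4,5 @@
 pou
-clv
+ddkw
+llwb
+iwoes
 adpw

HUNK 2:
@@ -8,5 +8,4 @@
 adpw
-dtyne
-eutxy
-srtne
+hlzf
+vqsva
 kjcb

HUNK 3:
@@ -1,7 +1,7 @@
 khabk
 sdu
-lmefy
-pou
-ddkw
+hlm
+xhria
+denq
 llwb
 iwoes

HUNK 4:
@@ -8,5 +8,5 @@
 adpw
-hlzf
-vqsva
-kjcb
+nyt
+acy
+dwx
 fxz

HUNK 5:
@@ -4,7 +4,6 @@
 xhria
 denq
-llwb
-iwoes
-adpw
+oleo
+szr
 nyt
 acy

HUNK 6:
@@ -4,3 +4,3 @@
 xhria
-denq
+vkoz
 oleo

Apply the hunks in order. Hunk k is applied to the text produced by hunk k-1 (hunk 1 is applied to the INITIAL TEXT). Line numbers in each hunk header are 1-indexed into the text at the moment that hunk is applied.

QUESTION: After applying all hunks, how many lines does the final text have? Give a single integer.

Answer: 14

Derivation:
Hunk 1: at line 4 remove [clv] add [ddkw,llwb,iwoes] -> 16 lines: khabk sdu lmefy pou ddkw llwb iwoes adpw dtyne eutxy srtne kjcb fxz odvba zvi stzk
Hunk 2: at line 8 remove [dtyne,eutxy,srtne] add [hlzf,vqsva] -> 15 lines: khabk sdu lmefy pou ddkw llwb iwoes adpw hlzf vqsva kjcb fxz odvba zvi stzk
Hunk 3: at line 1 remove [lmefy,pou,ddkw] add [hlm,xhria,denq] -> 15 lines: khabk sdu hlm xhria denq llwb iwoes adpw hlzf vqsva kjcb fxz odvba zvi stzk
Hunk 4: at line 8 remove [hlzf,vqsva,kjcb] add [nyt,acy,dwx] -> 15 lines: khabk sdu hlm xhria denq llwb iwoes adpw nyt acy dwx fxz odvba zvi stzk
Hunk 5: at line 4 remove [llwb,iwoes,adpw] add [oleo,szr] -> 14 lines: khabk sdu hlm xhria denq oleo szr nyt acy dwx fxz odvba zvi stzk
Hunk 6: at line 4 remove [denq] add [vkoz] -> 14 lines: khabk sdu hlm xhria vkoz oleo szr nyt acy dwx fxz odvba zvi stzk
Final line count: 14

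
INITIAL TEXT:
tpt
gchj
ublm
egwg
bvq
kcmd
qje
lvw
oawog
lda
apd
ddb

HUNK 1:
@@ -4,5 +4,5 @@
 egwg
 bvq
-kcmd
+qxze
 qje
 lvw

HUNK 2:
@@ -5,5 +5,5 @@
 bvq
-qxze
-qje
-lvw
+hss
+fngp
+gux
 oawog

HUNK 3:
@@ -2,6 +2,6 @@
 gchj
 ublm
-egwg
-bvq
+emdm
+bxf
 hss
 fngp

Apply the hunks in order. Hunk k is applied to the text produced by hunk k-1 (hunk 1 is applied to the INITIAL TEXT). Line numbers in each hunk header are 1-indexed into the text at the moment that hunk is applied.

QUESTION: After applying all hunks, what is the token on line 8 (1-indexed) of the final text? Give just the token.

Answer: gux

Derivation:
Hunk 1: at line 4 remove [kcmd] add [qxze] -> 12 lines: tpt gchj ublm egwg bvq qxze qje lvw oawog lda apd ddb
Hunk 2: at line 5 remove [qxze,qje,lvw] add [hss,fngp,gux] -> 12 lines: tpt gchj ublm egwg bvq hss fngp gux oawog lda apd ddb
Hunk 3: at line 2 remove [egwg,bvq] add [emdm,bxf] -> 12 lines: tpt gchj ublm emdm bxf hss fngp gux oawog lda apd ddb
Final line 8: gux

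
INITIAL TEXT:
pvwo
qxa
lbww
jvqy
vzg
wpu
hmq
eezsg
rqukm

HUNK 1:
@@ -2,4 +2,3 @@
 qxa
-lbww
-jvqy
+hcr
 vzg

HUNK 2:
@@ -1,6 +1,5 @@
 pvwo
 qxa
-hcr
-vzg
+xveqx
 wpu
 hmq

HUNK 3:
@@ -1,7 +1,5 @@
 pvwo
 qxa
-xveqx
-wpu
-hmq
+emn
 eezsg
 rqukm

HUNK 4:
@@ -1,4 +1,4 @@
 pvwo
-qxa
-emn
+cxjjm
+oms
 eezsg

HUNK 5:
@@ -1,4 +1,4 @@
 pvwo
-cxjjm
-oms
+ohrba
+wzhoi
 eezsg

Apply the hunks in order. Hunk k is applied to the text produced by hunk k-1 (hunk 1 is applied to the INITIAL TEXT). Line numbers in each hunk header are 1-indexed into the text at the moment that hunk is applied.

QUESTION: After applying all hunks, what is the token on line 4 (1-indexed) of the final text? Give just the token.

Answer: eezsg

Derivation:
Hunk 1: at line 2 remove [lbww,jvqy] add [hcr] -> 8 lines: pvwo qxa hcr vzg wpu hmq eezsg rqukm
Hunk 2: at line 1 remove [hcr,vzg] add [xveqx] -> 7 lines: pvwo qxa xveqx wpu hmq eezsg rqukm
Hunk 3: at line 1 remove [xveqx,wpu,hmq] add [emn] -> 5 lines: pvwo qxa emn eezsg rqukm
Hunk 4: at line 1 remove [qxa,emn] add [cxjjm,oms] -> 5 lines: pvwo cxjjm oms eezsg rqukm
Hunk 5: at line 1 remove [cxjjm,oms] add [ohrba,wzhoi] -> 5 lines: pvwo ohrba wzhoi eezsg rqukm
Final line 4: eezsg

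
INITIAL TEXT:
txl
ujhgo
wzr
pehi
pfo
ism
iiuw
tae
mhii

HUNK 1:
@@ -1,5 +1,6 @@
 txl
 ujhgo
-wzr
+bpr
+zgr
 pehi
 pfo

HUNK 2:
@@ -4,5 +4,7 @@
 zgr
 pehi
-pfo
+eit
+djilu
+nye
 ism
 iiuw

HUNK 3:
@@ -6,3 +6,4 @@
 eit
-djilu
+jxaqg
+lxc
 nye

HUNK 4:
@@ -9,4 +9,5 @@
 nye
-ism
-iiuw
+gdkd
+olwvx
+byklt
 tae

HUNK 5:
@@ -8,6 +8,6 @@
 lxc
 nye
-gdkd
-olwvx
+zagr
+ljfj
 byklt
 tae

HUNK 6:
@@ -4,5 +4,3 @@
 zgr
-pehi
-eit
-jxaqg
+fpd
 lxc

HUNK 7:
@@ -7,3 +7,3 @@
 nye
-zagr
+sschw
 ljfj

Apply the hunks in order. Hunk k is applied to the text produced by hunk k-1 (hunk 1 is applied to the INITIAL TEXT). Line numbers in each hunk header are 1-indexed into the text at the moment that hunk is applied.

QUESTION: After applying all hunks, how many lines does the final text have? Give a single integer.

Answer: 12

Derivation:
Hunk 1: at line 1 remove [wzr] add [bpr,zgr] -> 10 lines: txl ujhgo bpr zgr pehi pfo ism iiuw tae mhii
Hunk 2: at line 4 remove [pfo] add [eit,djilu,nye] -> 12 lines: txl ujhgo bpr zgr pehi eit djilu nye ism iiuw tae mhii
Hunk 3: at line 6 remove [djilu] add [jxaqg,lxc] -> 13 lines: txl ujhgo bpr zgr pehi eit jxaqg lxc nye ism iiuw tae mhii
Hunk 4: at line 9 remove [ism,iiuw] add [gdkd,olwvx,byklt] -> 14 lines: txl ujhgo bpr zgr pehi eit jxaqg lxc nye gdkd olwvx byklt tae mhii
Hunk 5: at line 8 remove [gdkd,olwvx] add [zagr,ljfj] -> 14 lines: txl ujhgo bpr zgr pehi eit jxaqg lxc nye zagr ljfj byklt tae mhii
Hunk 6: at line 4 remove [pehi,eit,jxaqg] add [fpd] -> 12 lines: txl ujhgo bpr zgr fpd lxc nye zagr ljfj byklt tae mhii
Hunk 7: at line 7 remove [zagr] add [sschw] -> 12 lines: txl ujhgo bpr zgr fpd lxc nye sschw ljfj byklt tae mhii
Final line count: 12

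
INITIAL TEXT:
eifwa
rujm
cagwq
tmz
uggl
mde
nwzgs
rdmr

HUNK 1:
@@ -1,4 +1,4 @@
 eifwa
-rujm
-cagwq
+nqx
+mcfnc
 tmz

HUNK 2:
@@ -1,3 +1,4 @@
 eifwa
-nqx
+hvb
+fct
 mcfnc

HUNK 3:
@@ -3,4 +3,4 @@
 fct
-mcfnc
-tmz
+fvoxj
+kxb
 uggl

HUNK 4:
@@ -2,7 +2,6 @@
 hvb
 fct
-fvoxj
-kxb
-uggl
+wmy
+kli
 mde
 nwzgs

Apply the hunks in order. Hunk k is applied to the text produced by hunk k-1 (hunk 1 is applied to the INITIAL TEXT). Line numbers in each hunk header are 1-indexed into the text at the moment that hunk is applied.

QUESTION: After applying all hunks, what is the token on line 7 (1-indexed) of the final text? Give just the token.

Hunk 1: at line 1 remove [rujm,cagwq] add [nqx,mcfnc] -> 8 lines: eifwa nqx mcfnc tmz uggl mde nwzgs rdmr
Hunk 2: at line 1 remove [nqx] add [hvb,fct] -> 9 lines: eifwa hvb fct mcfnc tmz uggl mde nwzgs rdmr
Hunk 3: at line 3 remove [mcfnc,tmz] add [fvoxj,kxb] -> 9 lines: eifwa hvb fct fvoxj kxb uggl mde nwzgs rdmr
Hunk 4: at line 2 remove [fvoxj,kxb,uggl] add [wmy,kli] -> 8 lines: eifwa hvb fct wmy kli mde nwzgs rdmr
Final line 7: nwzgs

Answer: nwzgs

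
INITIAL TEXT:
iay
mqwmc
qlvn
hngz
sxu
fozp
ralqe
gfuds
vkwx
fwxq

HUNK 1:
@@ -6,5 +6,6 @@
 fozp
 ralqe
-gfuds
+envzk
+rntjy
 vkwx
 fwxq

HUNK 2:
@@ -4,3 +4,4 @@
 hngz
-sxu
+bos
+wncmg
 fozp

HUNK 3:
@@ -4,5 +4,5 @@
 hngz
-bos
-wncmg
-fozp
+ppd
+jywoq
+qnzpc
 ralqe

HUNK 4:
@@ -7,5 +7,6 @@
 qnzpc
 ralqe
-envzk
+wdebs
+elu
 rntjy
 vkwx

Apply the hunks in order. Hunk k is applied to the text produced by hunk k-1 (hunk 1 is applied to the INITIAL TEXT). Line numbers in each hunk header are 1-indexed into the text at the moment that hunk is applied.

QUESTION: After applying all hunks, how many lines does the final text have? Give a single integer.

Hunk 1: at line 6 remove [gfuds] add [envzk,rntjy] -> 11 lines: iay mqwmc qlvn hngz sxu fozp ralqe envzk rntjy vkwx fwxq
Hunk 2: at line 4 remove [sxu] add [bos,wncmg] -> 12 lines: iay mqwmc qlvn hngz bos wncmg fozp ralqe envzk rntjy vkwx fwxq
Hunk 3: at line 4 remove [bos,wncmg,fozp] add [ppd,jywoq,qnzpc] -> 12 lines: iay mqwmc qlvn hngz ppd jywoq qnzpc ralqe envzk rntjy vkwx fwxq
Hunk 4: at line 7 remove [envzk] add [wdebs,elu] -> 13 lines: iay mqwmc qlvn hngz ppd jywoq qnzpc ralqe wdebs elu rntjy vkwx fwxq
Final line count: 13

Answer: 13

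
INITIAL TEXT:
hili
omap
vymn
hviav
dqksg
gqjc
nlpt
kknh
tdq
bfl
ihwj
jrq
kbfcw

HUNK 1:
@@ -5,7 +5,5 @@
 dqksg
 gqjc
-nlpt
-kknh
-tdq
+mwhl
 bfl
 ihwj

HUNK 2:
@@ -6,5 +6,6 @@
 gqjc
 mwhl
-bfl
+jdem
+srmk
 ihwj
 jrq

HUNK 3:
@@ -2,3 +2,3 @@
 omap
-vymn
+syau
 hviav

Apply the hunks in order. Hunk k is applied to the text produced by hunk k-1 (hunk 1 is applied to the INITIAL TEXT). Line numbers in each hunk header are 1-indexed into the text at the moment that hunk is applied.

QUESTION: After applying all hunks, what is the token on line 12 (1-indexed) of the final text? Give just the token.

Answer: kbfcw

Derivation:
Hunk 1: at line 5 remove [nlpt,kknh,tdq] add [mwhl] -> 11 lines: hili omap vymn hviav dqksg gqjc mwhl bfl ihwj jrq kbfcw
Hunk 2: at line 6 remove [bfl] add [jdem,srmk] -> 12 lines: hili omap vymn hviav dqksg gqjc mwhl jdem srmk ihwj jrq kbfcw
Hunk 3: at line 2 remove [vymn] add [syau] -> 12 lines: hili omap syau hviav dqksg gqjc mwhl jdem srmk ihwj jrq kbfcw
Final line 12: kbfcw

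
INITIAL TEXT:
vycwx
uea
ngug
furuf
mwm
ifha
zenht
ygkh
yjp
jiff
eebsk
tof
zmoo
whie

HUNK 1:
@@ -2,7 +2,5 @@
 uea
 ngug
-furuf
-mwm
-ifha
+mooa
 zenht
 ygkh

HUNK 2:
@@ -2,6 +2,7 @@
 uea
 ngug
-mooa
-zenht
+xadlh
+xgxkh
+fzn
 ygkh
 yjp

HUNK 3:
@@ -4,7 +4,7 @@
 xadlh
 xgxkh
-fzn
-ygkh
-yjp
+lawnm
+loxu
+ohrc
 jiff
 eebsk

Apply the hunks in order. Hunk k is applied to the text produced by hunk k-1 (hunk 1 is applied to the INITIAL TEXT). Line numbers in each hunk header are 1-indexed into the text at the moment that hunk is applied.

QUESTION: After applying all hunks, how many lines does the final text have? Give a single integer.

Hunk 1: at line 2 remove [furuf,mwm,ifha] add [mooa] -> 12 lines: vycwx uea ngug mooa zenht ygkh yjp jiff eebsk tof zmoo whie
Hunk 2: at line 2 remove [mooa,zenht] add [xadlh,xgxkh,fzn] -> 13 lines: vycwx uea ngug xadlh xgxkh fzn ygkh yjp jiff eebsk tof zmoo whie
Hunk 3: at line 4 remove [fzn,ygkh,yjp] add [lawnm,loxu,ohrc] -> 13 lines: vycwx uea ngug xadlh xgxkh lawnm loxu ohrc jiff eebsk tof zmoo whie
Final line count: 13

Answer: 13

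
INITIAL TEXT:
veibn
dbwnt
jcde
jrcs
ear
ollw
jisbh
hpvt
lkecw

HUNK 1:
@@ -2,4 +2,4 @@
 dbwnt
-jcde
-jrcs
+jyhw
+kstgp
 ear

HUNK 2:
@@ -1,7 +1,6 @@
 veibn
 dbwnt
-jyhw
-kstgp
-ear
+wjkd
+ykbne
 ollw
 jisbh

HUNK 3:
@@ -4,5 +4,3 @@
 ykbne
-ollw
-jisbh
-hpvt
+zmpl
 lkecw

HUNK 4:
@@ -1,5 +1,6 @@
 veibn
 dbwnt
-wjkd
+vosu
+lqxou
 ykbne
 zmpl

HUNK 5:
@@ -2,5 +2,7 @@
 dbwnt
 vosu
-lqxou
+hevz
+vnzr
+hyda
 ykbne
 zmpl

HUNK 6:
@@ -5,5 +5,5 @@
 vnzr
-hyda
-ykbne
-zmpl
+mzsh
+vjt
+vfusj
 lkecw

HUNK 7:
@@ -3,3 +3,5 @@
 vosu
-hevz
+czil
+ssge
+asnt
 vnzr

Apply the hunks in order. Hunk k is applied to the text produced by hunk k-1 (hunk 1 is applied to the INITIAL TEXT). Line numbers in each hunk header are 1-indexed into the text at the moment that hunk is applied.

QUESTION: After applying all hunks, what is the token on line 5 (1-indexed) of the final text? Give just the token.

Answer: ssge

Derivation:
Hunk 1: at line 2 remove [jcde,jrcs] add [jyhw,kstgp] -> 9 lines: veibn dbwnt jyhw kstgp ear ollw jisbh hpvt lkecw
Hunk 2: at line 1 remove [jyhw,kstgp,ear] add [wjkd,ykbne] -> 8 lines: veibn dbwnt wjkd ykbne ollw jisbh hpvt lkecw
Hunk 3: at line 4 remove [ollw,jisbh,hpvt] add [zmpl] -> 6 lines: veibn dbwnt wjkd ykbne zmpl lkecw
Hunk 4: at line 1 remove [wjkd] add [vosu,lqxou] -> 7 lines: veibn dbwnt vosu lqxou ykbne zmpl lkecw
Hunk 5: at line 2 remove [lqxou] add [hevz,vnzr,hyda] -> 9 lines: veibn dbwnt vosu hevz vnzr hyda ykbne zmpl lkecw
Hunk 6: at line 5 remove [hyda,ykbne,zmpl] add [mzsh,vjt,vfusj] -> 9 lines: veibn dbwnt vosu hevz vnzr mzsh vjt vfusj lkecw
Hunk 7: at line 3 remove [hevz] add [czil,ssge,asnt] -> 11 lines: veibn dbwnt vosu czil ssge asnt vnzr mzsh vjt vfusj lkecw
Final line 5: ssge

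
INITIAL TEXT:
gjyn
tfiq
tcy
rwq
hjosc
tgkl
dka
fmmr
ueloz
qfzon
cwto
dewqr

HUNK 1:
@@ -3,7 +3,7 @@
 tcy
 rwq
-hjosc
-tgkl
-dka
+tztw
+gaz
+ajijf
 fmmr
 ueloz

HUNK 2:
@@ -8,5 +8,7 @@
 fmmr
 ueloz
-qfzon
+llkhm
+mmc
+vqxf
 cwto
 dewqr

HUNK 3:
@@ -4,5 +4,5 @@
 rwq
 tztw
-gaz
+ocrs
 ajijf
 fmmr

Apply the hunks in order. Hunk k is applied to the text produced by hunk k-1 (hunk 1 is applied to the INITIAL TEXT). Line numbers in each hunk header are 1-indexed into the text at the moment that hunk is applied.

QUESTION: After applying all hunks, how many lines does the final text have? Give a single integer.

Answer: 14

Derivation:
Hunk 1: at line 3 remove [hjosc,tgkl,dka] add [tztw,gaz,ajijf] -> 12 lines: gjyn tfiq tcy rwq tztw gaz ajijf fmmr ueloz qfzon cwto dewqr
Hunk 2: at line 8 remove [qfzon] add [llkhm,mmc,vqxf] -> 14 lines: gjyn tfiq tcy rwq tztw gaz ajijf fmmr ueloz llkhm mmc vqxf cwto dewqr
Hunk 3: at line 4 remove [gaz] add [ocrs] -> 14 lines: gjyn tfiq tcy rwq tztw ocrs ajijf fmmr ueloz llkhm mmc vqxf cwto dewqr
Final line count: 14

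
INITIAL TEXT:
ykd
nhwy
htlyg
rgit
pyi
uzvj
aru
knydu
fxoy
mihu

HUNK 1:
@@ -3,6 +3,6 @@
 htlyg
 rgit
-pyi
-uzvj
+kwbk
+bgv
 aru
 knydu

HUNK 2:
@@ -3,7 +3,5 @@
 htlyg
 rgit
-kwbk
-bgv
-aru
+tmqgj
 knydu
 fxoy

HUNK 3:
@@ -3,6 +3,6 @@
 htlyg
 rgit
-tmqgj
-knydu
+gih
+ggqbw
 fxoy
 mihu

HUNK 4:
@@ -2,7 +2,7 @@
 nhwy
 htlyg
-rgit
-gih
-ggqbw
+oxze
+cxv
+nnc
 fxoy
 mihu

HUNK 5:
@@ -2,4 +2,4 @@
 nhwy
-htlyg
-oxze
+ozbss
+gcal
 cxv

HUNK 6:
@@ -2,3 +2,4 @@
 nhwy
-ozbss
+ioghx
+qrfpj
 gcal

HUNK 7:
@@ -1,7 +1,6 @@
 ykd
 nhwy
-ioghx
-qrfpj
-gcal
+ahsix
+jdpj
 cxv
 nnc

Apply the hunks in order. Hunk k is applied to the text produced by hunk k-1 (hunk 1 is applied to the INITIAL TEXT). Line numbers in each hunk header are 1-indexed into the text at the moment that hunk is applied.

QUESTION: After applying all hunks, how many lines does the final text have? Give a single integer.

Answer: 8

Derivation:
Hunk 1: at line 3 remove [pyi,uzvj] add [kwbk,bgv] -> 10 lines: ykd nhwy htlyg rgit kwbk bgv aru knydu fxoy mihu
Hunk 2: at line 3 remove [kwbk,bgv,aru] add [tmqgj] -> 8 lines: ykd nhwy htlyg rgit tmqgj knydu fxoy mihu
Hunk 3: at line 3 remove [tmqgj,knydu] add [gih,ggqbw] -> 8 lines: ykd nhwy htlyg rgit gih ggqbw fxoy mihu
Hunk 4: at line 2 remove [rgit,gih,ggqbw] add [oxze,cxv,nnc] -> 8 lines: ykd nhwy htlyg oxze cxv nnc fxoy mihu
Hunk 5: at line 2 remove [htlyg,oxze] add [ozbss,gcal] -> 8 lines: ykd nhwy ozbss gcal cxv nnc fxoy mihu
Hunk 6: at line 2 remove [ozbss] add [ioghx,qrfpj] -> 9 lines: ykd nhwy ioghx qrfpj gcal cxv nnc fxoy mihu
Hunk 7: at line 1 remove [ioghx,qrfpj,gcal] add [ahsix,jdpj] -> 8 lines: ykd nhwy ahsix jdpj cxv nnc fxoy mihu
Final line count: 8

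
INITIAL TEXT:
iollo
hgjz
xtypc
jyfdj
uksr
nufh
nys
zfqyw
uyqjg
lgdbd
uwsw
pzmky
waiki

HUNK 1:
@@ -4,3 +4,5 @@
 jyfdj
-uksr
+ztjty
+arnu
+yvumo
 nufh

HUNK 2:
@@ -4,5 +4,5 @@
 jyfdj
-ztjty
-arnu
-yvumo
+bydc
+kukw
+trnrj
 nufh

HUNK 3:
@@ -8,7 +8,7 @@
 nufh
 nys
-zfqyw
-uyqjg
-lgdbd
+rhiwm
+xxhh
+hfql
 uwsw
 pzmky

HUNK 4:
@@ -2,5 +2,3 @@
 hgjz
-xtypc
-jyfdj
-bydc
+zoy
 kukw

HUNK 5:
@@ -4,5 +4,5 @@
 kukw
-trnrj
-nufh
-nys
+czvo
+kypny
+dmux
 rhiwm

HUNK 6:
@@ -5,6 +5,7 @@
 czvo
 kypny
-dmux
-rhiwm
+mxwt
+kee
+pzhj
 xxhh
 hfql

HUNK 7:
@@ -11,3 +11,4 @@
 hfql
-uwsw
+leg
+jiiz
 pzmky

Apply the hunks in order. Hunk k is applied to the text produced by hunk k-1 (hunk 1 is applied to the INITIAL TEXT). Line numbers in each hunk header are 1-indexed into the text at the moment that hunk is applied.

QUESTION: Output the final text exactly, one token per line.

Hunk 1: at line 4 remove [uksr] add [ztjty,arnu,yvumo] -> 15 lines: iollo hgjz xtypc jyfdj ztjty arnu yvumo nufh nys zfqyw uyqjg lgdbd uwsw pzmky waiki
Hunk 2: at line 4 remove [ztjty,arnu,yvumo] add [bydc,kukw,trnrj] -> 15 lines: iollo hgjz xtypc jyfdj bydc kukw trnrj nufh nys zfqyw uyqjg lgdbd uwsw pzmky waiki
Hunk 3: at line 8 remove [zfqyw,uyqjg,lgdbd] add [rhiwm,xxhh,hfql] -> 15 lines: iollo hgjz xtypc jyfdj bydc kukw trnrj nufh nys rhiwm xxhh hfql uwsw pzmky waiki
Hunk 4: at line 2 remove [xtypc,jyfdj,bydc] add [zoy] -> 13 lines: iollo hgjz zoy kukw trnrj nufh nys rhiwm xxhh hfql uwsw pzmky waiki
Hunk 5: at line 4 remove [trnrj,nufh,nys] add [czvo,kypny,dmux] -> 13 lines: iollo hgjz zoy kukw czvo kypny dmux rhiwm xxhh hfql uwsw pzmky waiki
Hunk 6: at line 5 remove [dmux,rhiwm] add [mxwt,kee,pzhj] -> 14 lines: iollo hgjz zoy kukw czvo kypny mxwt kee pzhj xxhh hfql uwsw pzmky waiki
Hunk 7: at line 11 remove [uwsw] add [leg,jiiz] -> 15 lines: iollo hgjz zoy kukw czvo kypny mxwt kee pzhj xxhh hfql leg jiiz pzmky waiki

Answer: iollo
hgjz
zoy
kukw
czvo
kypny
mxwt
kee
pzhj
xxhh
hfql
leg
jiiz
pzmky
waiki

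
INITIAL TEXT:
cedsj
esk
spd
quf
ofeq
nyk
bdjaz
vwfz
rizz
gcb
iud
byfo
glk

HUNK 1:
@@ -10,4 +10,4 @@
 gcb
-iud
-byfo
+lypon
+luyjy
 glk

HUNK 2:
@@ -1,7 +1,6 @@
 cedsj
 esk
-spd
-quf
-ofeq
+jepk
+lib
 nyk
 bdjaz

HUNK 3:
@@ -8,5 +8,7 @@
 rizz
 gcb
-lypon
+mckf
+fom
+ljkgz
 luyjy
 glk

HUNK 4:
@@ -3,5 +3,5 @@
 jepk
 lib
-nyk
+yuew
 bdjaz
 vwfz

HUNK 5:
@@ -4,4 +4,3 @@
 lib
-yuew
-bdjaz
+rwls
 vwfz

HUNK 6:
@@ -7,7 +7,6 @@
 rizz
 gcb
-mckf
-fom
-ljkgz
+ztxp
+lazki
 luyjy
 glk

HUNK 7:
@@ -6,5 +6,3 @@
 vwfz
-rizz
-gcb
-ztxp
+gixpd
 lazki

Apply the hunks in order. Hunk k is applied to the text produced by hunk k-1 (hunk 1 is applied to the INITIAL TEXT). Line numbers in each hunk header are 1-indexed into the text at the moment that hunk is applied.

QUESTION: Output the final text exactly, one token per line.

Answer: cedsj
esk
jepk
lib
rwls
vwfz
gixpd
lazki
luyjy
glk

Derivation:
Hunk 1: at line 10 remove [iud,byfo] add [lypon,luyjy] -> 13 lines: cedsj esk spd quf ofeq nyk bdjaz vwfz rizz gcb lypon luyjy glk
Hunk 2: at line 1 remove [spd,quf,ofeq] add [jepk,lib] -> 12 lines: cedsj esk jepk lib nyk bdjaz vwfz rizz gcb lypon luyjy glk
Hunk 3: at line 8 remove [lypon] add [mckf,fom,ljkgz] -> 14 lines: cedsj esk jepk lib nyk bdjaz vwfz rizz gcb mckf fom ljkgz luyjy glk
Hunk 4: at line 3 remove [nyk] add [yuew] -> 14 lines: cedsj esk jepk lib yuew bdjaz vwfz rizz gcb mckf fom ljkgz luyjy glk
Hunk 5: at line 4 remove [yuew,bdjaz] add [rwls] -> 13 lines: cedsj esk jepk lib rwls vwfz rizz gcb mckf fom ljkgz luyjy glk
Hunk 6: at line 7 remove [mckf,fom,ljkgz] add [ztxp,lazki] -> 12 lines: cedsj esk jepk lib rwls vwfz rizz gcb ztxp lazki luyjy glk
Hunk 7: at line 6 remove [rizz,gcb,ztxp] add [gixpd] -> 10 lines: cedsj esk jepk lib rwls vwfz gixpd lazki luyjy glk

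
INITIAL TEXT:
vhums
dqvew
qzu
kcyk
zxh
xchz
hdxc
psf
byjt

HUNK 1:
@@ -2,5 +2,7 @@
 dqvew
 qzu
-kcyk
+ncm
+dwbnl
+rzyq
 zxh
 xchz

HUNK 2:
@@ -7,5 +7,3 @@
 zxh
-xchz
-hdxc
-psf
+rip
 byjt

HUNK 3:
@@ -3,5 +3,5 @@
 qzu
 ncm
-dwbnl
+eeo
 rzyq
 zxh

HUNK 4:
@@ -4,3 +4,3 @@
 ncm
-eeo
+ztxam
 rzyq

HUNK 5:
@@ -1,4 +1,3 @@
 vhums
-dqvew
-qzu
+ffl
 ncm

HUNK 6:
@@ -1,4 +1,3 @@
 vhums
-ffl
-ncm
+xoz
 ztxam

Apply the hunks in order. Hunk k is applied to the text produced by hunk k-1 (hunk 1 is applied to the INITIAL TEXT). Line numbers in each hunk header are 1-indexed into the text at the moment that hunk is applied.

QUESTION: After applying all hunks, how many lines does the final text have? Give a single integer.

Answer: 7

Derivation:
Hunk 1: at line 2 remove [kcyk] add [ncm,dwbnl,rzyq] -> 11 lines: vhums dqvew qzu ncm dwbnl rzyq zxh xchz hdxc psf byjt
Hunk 2: at line 7 remove [xchz,hdxc,psf] add [rip] -> 9 lines: vhums dqvew qzu ncm dwbnl rzyq zxh rip byjt
Hunk 3: at line 3 remove [dwbnl] add [eeo] -> 9 lines: vhums dqvew qzu ncm eeo rzyq zxh rip byjt
Hunk 4: at line 4 remove [eeo] add [ztxam] -> 9 lines: vhums dqvew qzu ncm ztxam rzyq zxh rip byjt
Hunk 5: at line 1 remove [dqvew,qzu] add [ffl] -> 8 lines: vhums ffl ncm ztxam rzyq zxh rip byjt
Hunk 6: at line 1 remove [ffl,ncm] add [xoz] -> 7 lines: vhums xoz ztxam rzyq zxh rip byjt
Final line count: 7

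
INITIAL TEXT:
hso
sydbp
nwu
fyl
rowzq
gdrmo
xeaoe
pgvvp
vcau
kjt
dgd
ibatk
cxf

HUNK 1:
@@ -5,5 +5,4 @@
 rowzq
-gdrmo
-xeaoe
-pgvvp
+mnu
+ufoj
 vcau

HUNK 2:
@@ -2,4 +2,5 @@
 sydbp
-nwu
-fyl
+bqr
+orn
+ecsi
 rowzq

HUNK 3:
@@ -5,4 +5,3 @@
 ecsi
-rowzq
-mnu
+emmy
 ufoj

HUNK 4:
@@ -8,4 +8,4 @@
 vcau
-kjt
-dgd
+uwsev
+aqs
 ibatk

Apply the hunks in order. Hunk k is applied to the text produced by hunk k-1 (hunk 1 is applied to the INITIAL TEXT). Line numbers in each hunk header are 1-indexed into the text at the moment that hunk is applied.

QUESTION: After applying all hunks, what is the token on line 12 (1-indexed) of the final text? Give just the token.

Answer: cxf

Derivation:
Hunk 1: at line 5 remove [gdrmo,xeaoe,pgvvp] add [mnu,ufoj] -> 12 lines: hso sydbp nwu fyl rowzq mnu ufoj vcau kjt dgd ibatk cxf
Hunk 2: at line 2 remove [nwu,fyl] add [bqr,orn,ecsi] -> 13 lines: hso sydbp bqr orn ecsi rowzq mnu ufoj vcau kjt dgd ibatk cxf
Hunk 3: at line 5 remove [rowzq,mnu] add [emmy] -> 12 lines: hso sydbp bqr orn ecsi emmy ufoj vcau kjt dgd ibatk cxf
Hunk 4: at line 8 remove [kjt,dgd] add [uwsev,aqs] -> 12 lines: hso sydbp bqr orn ecsi emmy ufoj vcau uwsev aqs ibatk cxf
Final line 12: cxf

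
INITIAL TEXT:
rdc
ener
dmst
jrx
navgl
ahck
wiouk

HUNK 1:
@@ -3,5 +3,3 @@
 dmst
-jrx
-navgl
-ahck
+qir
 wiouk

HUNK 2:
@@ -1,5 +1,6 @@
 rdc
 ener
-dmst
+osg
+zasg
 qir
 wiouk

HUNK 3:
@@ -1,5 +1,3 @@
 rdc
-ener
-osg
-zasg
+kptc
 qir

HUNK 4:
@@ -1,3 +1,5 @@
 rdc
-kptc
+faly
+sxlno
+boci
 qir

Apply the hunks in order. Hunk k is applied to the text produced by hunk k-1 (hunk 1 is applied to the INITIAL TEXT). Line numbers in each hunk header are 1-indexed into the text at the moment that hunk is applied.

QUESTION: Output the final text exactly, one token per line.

Answer: rdc
faly
sxlno
boci
qir
wiouk

Derivation:
Hunk 1: at line 3 remove [jrx,navgl,ahck] add [qir] -> 5 lines: rdc ener dmst qir wiouk
Hunk 2: at line 1 remove [dmst] add [osg,zasg] -> 6 lines: rdc ener osg zasg qir wiouk
Hunk 3: at line 1 remove [ener,osg,zasg] add [kptc] -> 4 lines: rdc kptc qir wiouk
Hunk 4: at line 1 remove [kptc] add [faly,sxlno,boci] -> 6 lines: rdc faly sxlno boci qir wiouk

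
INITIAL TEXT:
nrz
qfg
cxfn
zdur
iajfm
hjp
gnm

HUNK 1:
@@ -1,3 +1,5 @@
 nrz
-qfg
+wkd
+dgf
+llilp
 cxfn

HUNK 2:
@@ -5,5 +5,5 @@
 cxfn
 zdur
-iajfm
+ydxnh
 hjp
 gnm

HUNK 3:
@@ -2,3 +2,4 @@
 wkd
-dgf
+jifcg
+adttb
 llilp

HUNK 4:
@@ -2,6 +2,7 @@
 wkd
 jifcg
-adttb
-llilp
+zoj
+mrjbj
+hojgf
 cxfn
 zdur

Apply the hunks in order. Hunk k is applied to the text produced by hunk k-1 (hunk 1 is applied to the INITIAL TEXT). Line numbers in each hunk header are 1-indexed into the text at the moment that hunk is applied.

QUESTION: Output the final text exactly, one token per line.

Hunk 1: at line 1 remove [qfg] add [wkd,dgf,llilp] -> 9 lines: nrz wkd dgf llilp cxfn zdur iajfm hjp gnm
Hunk 2: at line 5 remove [iajfm] add [ydxnh] -> 9 lines: nrz wkd dgf llilp cxfn zdur ydxnh hjp gnm
Hunk 3: at line 2 remove [dgf] add [jifcg,adttb] -> 10 lines: nrz wkd jifcg adttb llilp cxfn zdur ydxnh hjp gnm
Hunk 4: at line 2 remove [adttb,llilp] add [zoj,mrjbj,hojgf] -> 11 lines: nrz wkd jifcg zoj mrjbj hojgf cxfn zdur ydxnh hjp gnm

Answer: nrz
wkd
jifcg
zoj
mrjbj
hojgf
cxfn
zdur
ydxnh
hjp
gnm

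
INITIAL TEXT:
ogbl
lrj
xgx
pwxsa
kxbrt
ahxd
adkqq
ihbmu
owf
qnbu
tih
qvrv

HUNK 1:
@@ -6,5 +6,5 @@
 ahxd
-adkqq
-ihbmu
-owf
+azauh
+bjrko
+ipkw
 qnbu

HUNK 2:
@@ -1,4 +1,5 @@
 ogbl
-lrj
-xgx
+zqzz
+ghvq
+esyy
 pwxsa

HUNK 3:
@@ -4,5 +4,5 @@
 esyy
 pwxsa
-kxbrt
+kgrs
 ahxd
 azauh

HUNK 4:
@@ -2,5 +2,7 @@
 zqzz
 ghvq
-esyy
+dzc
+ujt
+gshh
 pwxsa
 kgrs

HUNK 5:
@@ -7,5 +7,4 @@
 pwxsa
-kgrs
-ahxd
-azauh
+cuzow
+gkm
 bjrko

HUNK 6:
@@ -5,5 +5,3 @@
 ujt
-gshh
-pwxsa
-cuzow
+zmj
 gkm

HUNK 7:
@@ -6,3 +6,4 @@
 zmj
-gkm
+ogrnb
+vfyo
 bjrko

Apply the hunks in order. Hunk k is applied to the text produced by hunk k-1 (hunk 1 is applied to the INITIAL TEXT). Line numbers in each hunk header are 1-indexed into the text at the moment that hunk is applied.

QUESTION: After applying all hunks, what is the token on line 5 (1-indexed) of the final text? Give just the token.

Answer: ujt

Derivation:
Hunk 1: at line 6 remove [adkqq,ihbmu,owf] add [azauh,bjrko,ipkw] -> 12 lines: ogbl lrj xgx pwxsa kxbrt ahxd azauh bjrko ipkw qnbu tih qvrv
Hunk 2: at line 1 remove [lrj,xgx] add [zqzz,ghvq,esyy] -> 13 lines: ogbl zqzz ghvq esyy pwxsa kxbrt ahxd azauh bjrko ipkw qnbu tih qvrv
Hunk 3: at line 4 remove [kxbrt] add [kgrs] -> 13 lines: ogbl zqzz ghvq esyy pwxsa kgrs ahxd azauh bjrko ipkw qnbu tih qvrv
Hunk 4: at line 2 remove [esyy] add [dzc,ujt,gshh] -> 15 lines: ogbl zqzz ghvq dzc ujt gshh pwxsa kgrs ahxd azauh bjrko ipkw qnbu tih qvrv
Hunk 5: at line 7 remove [kgrs,ahxd,azauh] add [cuzow,gkm] -> 14 lines: ogbl zqzz ghvq dzc ujt gshh pwxsa cuzow gkm bjrko ipkw qnbu tih qvrv
Hunk 6: at line 5 remove [gshh,pwxsa,cuzow] add [zmj] -> 12 lines: ogbl zqzz ghvq dzc ujt zmj gkm bjrko ipkw qnbu tih qvrv
Hunk 7: at line 6 remove [gkm] add [ogrnb,vfyo] -> 13 lines: ogbl zqzz ghvq dzc ujt zmj ogrnb vfyo bjrko ipkw qnbu tih qvrv
Final line 5: ujt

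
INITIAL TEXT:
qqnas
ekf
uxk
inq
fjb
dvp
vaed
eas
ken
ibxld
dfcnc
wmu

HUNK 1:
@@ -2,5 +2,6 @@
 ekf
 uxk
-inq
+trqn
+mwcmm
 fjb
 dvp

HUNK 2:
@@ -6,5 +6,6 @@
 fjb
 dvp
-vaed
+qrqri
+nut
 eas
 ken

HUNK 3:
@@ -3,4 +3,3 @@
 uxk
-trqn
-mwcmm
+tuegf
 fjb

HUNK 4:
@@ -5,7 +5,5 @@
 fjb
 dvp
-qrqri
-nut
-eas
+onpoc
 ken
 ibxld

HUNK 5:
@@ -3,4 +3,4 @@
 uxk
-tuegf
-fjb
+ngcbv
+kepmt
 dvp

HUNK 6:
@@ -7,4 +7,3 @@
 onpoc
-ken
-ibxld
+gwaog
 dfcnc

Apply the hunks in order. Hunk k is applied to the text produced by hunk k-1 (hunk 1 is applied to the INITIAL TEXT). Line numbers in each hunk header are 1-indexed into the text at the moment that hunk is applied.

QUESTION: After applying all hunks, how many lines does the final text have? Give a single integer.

Answer: 10

Derivation:
Hunk 1: at line 2 remove [inq] add [trqn,mwcmm] -> 13 lines: qqnas ekf uxk trqn mwcmm fjb dvp vaed eas ken ibxld dfcnc wmu
Hunk 2: at line 6 remove [vaed] add [qrqri,nut] -> 14 lines: qqnas ekf uxk trqn mwcmm fjb dvp qrqri nut eas ken ibxld dfcnc wmu
Hunk 3: at line 3 remove [trqn,mwcmm] add [tuegf] -> 13 lines: qqnas ekf uxk tuegf fjb dvp qrqri nut eas ken ibxld dfcnc wmu
Hunk 4: at line 5 remove [qrqri,nut,eas] add [onpoc] -> 11 lines: qqnas ekf uxk tuegf fjb dvp onpoc ken ibxld dfcnc wmu
Hunk 5: at line 3 remove [tuegf,fjb] add [ngcbv,kepmt] -> 11 lines: qqnas ekf uxk ngcbv kepmt dvp onpoc ken ibxld dfcnc wmu
Hunk 6: at line 7 remove [ken,ibxld] add [gwaog] -> 10 lines: qqnas ekf uxk ngcbv kepmt dvp onpoc gwaog dfcnc wmu
Final line count: 10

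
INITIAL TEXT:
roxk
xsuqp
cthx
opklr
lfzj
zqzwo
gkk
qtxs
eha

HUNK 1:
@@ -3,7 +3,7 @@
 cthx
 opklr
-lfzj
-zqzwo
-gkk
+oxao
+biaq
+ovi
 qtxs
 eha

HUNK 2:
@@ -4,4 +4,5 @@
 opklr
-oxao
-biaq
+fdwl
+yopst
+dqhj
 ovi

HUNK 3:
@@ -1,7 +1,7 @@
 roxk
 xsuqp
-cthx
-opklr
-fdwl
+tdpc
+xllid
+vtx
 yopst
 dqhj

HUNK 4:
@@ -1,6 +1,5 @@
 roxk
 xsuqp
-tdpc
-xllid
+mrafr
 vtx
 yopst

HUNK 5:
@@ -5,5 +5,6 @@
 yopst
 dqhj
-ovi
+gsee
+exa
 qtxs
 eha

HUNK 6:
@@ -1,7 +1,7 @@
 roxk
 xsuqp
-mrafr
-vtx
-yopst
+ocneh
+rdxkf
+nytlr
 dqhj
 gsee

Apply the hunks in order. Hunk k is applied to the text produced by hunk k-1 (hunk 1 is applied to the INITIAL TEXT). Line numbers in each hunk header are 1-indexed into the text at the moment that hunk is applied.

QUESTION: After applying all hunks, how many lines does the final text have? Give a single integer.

Hunk 1: at line 3 remove [lfzj,zqzwo,gkk] add [oxao,biaq,ovi] -> 9 lines: roxk xsuqp cthx opklr oxao biaq ovi qtxs eha
Hunk 2: at line 4 remove [oxao,biaq] add [fdwl,yopst,dqhj] -> 10 lines: roxk xsuqp cthx opklr fdwl yopst dqhj ovi qtxs eha
Hunk 3: at line 1 remove [cthx,opklr,fdwl] add [tdpc,xllid,vtx] -> 10 lines: roxk xsuqp tdpc xllid vtx yopst dqhj ovi qtxs eha
Hunk 4: at line 1 remove [tdpc,xllid] add [mrafr] -> 9 lines: roxk xsuqp mrafr vtx yopst dqhj ovi qtxs eha
Hunk 5: at line 5 remove [ovi] add [gsee,exa] -> 10 lines: roxk xsuqp mrafr vtx yopst dqhj gsee exa qtxs eha
Hunk 6: at line 1 remove [mrafr,vtx,yopst] add [ocneh,rdxkf,nytlr] -> 10 lines: roxk xsuqp ocneh rdxkf nytlr dqhj gsee exa qtxs eha
Final line count: 10

Answer: 10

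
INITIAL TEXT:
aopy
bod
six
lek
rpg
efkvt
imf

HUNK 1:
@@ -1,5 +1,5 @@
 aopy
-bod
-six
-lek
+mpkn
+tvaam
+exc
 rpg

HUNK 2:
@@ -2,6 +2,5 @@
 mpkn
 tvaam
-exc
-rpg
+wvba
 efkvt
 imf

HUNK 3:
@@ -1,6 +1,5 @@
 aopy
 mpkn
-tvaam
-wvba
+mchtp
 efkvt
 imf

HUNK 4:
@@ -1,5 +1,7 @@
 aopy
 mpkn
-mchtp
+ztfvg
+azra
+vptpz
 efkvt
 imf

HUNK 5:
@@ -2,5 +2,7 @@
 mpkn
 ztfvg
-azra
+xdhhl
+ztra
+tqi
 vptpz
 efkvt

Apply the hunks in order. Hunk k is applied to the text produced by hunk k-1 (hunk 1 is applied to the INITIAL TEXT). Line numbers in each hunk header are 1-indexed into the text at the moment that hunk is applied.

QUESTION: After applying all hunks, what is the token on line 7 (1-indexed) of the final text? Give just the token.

Answer: vptpz

Derivation:
Hunk 1: at line 1 remove [bod,six,lek] add [mpkn,tvaam,exc] -> 7 lines: aopy mpkn tvaam exc rpg efkvt imf
Hunk 2: at line 2 remove [exc,rpg] add [wvba] -> 6 lines: aopy mpkn tvaam wvba efkvt imf
Hunk 3: at line 1 remove [tvaam,wvba] add [mchtp] -> 5 lines: aopy mpkn mchtp efkvt imf
Hunk 4: at line 1 remove [mchtp] add [ztfvg,azra,vptpz] -> 7 lines: aopy mpkn ztfvg azra vptpz efkvt imf
Hunk 5: at line 2 remove [azra] add [xdhhl,ztra,tqi] -> 9 lines: aopy mpkn ztfvg xdhhl ztra tqi vptpz efkvt imf
Final line 7: vptpz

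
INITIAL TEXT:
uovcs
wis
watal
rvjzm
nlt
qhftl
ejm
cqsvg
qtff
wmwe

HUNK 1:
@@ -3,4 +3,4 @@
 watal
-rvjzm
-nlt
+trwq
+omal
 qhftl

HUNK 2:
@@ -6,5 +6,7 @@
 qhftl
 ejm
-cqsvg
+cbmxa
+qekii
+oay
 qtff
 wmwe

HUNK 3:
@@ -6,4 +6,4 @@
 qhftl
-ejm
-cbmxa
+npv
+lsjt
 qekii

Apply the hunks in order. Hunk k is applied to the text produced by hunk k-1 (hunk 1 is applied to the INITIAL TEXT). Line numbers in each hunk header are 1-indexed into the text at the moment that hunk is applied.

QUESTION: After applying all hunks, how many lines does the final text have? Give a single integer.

Answer: 12

Derivation:
Hunk 1: at line 3 remove [rvjzm,nlt] add [trwq,omal] -> 10 lines: uovcs wis watal trwq omal qhftl ejm cqsvg qtff wmwe
Hunk 2: at line 6 remove [cqsvg] add [cbmxa,qekii,oay] -> 12 lines: uovcs wis watal trwq omal qhftl ejm cbmxa qekii oay qtff wmwe
Hunk 3: at line 6 remove [ejm,cbmxa] add [npv,lsjt] -> 12 lines: uovcs wis watal trwq omal qhftl npv lsjt qekii oay qtff wmwe
Final line count: 12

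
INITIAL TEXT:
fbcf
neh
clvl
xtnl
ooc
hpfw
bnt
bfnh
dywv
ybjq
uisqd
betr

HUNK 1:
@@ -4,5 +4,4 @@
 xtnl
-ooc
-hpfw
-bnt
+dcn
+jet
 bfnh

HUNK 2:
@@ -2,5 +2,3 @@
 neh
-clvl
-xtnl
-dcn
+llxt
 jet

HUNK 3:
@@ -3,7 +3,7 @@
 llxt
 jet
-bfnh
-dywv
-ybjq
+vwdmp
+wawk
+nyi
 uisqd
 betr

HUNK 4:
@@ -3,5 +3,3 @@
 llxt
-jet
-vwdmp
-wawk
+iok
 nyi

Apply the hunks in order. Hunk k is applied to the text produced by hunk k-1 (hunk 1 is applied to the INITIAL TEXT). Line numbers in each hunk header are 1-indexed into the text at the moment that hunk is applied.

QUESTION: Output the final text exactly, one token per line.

Hunk 1: at line 4 remove [ooc,hpfw,bnt] add [dcn,jet] -> 11 lines: fbcf neh clvl xtnl dcn jet bfnh dywv ybjq uisqd betr
Hunk 2: at line 2 remove [clvl,xtnl,dcn] add [llxt] -> 9 lines: fbcf neh llxt jet bfnh dywv ybjq uisqd betr
Hunk 3: at line 3 remove [bfnh,dywv,ybjq] add [vwdmp,wawk,nyi] -> 9 lines: fbcf neh llxt jet vwdmp wawk nyi uisqd betr
Hunk 4: at line 3 remove [jet,vwdmp,wawk] add [iok] -> 7 lines: fbcf neh llxt iok nyi uisqd betr

Answer: fbcf
neh
llxt
iok
nyi
uisqd
betr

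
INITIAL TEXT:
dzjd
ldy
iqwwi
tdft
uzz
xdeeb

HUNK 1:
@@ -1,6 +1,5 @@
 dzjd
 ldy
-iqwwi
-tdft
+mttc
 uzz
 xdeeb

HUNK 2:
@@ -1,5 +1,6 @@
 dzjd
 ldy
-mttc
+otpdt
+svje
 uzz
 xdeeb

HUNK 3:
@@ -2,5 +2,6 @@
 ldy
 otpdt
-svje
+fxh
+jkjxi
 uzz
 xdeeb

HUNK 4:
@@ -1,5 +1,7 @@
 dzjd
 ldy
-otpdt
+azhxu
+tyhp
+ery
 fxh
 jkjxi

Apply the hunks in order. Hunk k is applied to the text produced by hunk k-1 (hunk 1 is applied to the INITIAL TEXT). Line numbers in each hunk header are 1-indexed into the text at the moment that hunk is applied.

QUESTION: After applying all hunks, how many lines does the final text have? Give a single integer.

Answer: 9

Derivation:
Hunk 1: at line 1 remove [iqwwi,tdft] add [mttc] -> 5 lines: dzjd ldy mttc uzz xdeeb
Hunk 2: at line 1 remove [mttc] add [otpdt,svje] -> 6 lines: dzjd ldy otpdt svje uzz xdeeb
Hunk 3: at line 2 remove [svje] add [fxh,jkjxi] -> 7 lines: dzjd ldy otpdt fxh jkjxi uzz xdeeb
Hunk 4: at line 1 remove [otpdt] add [azhxu,tyhp,ery] -> 9 lines: dzjd ldy azhxu tyhp ery fxh jkjxi uzz xdeeb
Final line count: 9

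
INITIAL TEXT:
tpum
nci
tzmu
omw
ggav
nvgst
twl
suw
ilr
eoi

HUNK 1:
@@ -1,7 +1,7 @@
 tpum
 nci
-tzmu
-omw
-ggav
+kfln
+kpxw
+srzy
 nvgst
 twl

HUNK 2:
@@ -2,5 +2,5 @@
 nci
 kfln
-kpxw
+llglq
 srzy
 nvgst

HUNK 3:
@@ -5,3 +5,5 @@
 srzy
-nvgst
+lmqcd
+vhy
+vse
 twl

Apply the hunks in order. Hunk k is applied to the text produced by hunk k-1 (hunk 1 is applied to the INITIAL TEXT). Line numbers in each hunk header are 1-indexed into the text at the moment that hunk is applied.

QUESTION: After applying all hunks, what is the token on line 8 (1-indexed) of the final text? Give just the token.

Hunk 1: at line 1 remove [tzmu,omw,ggav] add [kfln,kpxw,srzy] -> 10 lines: tpum nci kfln kpxw srzy nvgst twl suw ilr eoi
Hunk 2: at line 2 remove [kpxw] add [llglq] -> 10 lines: tpum nci kfln llglq srzy nvgst twl suw ilr eoi
Hunk 3: at line 5 remove [nvgst] add [lmqcd,vhy,vse] -> 12 lines: tpum nci kfln llglq srzy lmqcd vhy vse twl suw ilr eoi
Final line 8: vse

Answer: vse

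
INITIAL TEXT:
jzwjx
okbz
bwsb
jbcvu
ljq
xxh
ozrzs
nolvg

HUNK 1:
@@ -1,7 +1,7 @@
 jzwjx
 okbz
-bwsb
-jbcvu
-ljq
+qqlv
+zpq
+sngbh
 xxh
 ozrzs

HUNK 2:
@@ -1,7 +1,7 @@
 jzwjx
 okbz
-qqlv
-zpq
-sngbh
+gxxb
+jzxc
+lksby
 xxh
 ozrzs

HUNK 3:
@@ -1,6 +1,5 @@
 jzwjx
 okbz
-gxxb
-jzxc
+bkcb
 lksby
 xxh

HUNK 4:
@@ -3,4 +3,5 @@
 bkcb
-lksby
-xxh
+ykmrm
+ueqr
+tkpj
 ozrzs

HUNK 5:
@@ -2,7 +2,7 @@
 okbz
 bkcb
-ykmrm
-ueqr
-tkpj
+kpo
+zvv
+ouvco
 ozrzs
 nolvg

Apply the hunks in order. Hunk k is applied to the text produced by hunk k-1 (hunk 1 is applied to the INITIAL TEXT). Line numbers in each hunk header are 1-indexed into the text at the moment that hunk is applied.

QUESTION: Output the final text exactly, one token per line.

Hunk 1: at line 1 remove [bwsb,jbcvu,ljq] add [qqlv,zpq,sngbh] -> 8 lines: jzwjx okbz qqlv zpq sngbh xxh ozrzs nolvg
Hunk 2: at line 1 remove [qqlv,zpq,sngbh] add [gxxb,jzxc,lksby] -> 8 lines: jzwjx okbz gxxb jzxc lksby xxh ozrzs nolvg
Hunk 3: at line 1 remove [gxxb,jzxc] add [bkcb] -> 7 lines: jzwjx okbz bkcb lksby xxh ozrzs nolvg
Hunk 4: at line 3 remove [lksby,xxh] add [ykmrm,ueqr,tkpj] -> 8 lines: jzwjx okbz bkcb ykmrm ueqr tkpj ozrzs nolvg
Hunk 5: at line 2 remove [ykmrm,ueqr,tkpj] add [kpo,zvv,ouvco] -> 8 lines: jzwjx okbz bkcb kpo zvv ouvco ozrzs nolvg

Answer: jzwjx
okbz
bkcb
kpo
zvv
ouvco
ozrzs
nolvg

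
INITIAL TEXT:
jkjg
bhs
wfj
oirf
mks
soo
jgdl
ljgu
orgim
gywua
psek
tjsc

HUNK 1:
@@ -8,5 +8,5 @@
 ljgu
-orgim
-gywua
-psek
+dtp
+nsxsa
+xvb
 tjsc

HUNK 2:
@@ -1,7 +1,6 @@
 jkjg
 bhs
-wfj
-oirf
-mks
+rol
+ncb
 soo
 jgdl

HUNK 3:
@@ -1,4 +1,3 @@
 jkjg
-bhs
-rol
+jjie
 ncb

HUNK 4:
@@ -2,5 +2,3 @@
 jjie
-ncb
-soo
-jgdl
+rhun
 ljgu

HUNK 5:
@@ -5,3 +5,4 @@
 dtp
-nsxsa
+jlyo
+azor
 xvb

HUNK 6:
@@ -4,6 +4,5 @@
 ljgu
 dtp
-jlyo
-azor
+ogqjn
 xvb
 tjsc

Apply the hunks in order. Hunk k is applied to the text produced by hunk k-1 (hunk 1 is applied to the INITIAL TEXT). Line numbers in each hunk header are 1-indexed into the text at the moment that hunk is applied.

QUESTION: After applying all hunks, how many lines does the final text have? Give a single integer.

Answer: 8

Derivation:
Hunk 1: at line 8 remove [orgim,gywua,psek] add [dtp,nsxsa,xvb] -> 12 lines: jkjg bhs wfj oirf mks soo jgdl ljgu dtp nsxsa xvb tjsc
Hunk 2: at line 1 remove [wfj,oirf,mks] add [rol,ncb] -> 11 lines: jkjg bhs rol ncb soo jgdl ljgu dtp nsxsa xvb tjsc
Hunk 3: at line 1 remove [bhs,rol] add [jjie] -> 10 lines: jkjg jjie ncb soo jgdl ljgu dtp nsxsa xvb tjsc
Hunk 4: at line 2 remove [ncb,soo,jgdl] add [rhun] -> 8 lines: jkjg jjie rhun ljgu dtp nsxsa xvb tjsc
Hunk 5: at line 5 remove [nsxsa] add [jlyo,azor] -> 9 lines: jkjg jjie rhun ljgu dtp jlyo azor xvb tjsc
Hunk 6: at line 4 remove [jlyo,azor] add [ogqjn] -> 8 lines: jkjg jjie rhun ljgu dtp ogqjn xvb tjsc
Final line count: 8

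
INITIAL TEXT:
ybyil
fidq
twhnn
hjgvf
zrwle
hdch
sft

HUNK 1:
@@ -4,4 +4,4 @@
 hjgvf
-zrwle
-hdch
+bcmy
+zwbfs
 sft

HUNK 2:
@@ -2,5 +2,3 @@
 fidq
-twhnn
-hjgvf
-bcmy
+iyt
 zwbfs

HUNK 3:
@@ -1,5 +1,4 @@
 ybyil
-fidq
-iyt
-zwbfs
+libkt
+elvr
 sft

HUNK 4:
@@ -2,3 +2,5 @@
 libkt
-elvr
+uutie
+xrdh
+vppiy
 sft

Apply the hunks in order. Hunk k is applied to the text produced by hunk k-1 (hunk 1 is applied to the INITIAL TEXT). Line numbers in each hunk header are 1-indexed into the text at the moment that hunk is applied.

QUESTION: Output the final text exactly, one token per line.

Hunk 1: at line 4 remove [zrwle,hdch] add [bcmy,zwbfs] -> 7 lines: ybyil fidq twhnn hjgvf bcmy zwbfs sft
Hunk 2: at line 2 remove [twhnn,hjgvf,bcmy] add [iyt] -> 5 lines: ybyil fidq iyt zwbfs sft
Hunk 3: at line 1 remove [fidq,iyt,zwbfs] add [libkt,elvr] -> 4 lines: ybyil libkt elvr sft
Hunk 4: at line 2 remove [elvr] add [uutie,xrdh,vppiy] -> 6 lines: ybyil libkt uutie xrdh vppiy sft

Answer: ybyil
libkt
uutie
xrdh
vppiy
sft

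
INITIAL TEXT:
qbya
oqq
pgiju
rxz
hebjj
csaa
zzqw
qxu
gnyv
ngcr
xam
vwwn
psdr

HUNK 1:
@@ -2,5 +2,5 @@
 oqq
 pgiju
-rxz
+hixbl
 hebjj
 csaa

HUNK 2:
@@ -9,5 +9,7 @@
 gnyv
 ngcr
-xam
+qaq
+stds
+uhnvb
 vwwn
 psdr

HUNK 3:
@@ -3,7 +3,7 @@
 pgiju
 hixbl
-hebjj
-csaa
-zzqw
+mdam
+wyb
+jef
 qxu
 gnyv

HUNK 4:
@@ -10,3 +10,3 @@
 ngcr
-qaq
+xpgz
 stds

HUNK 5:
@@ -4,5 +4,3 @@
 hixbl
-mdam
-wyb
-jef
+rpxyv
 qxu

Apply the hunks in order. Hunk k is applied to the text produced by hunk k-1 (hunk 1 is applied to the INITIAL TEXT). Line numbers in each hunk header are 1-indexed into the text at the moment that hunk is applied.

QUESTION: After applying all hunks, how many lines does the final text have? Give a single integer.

Answer: 13

Derivation:
Hunk 1: at line 2 remove [rxz] add [hixbl] -> 13 lines: qbya oqq pgiju hixbl hebjj csaa zzqw qxu gnyv ngcr xam vwwn psdr
Hunk 2: at line 9 remove [xam] add [qaq,stds,uhnvb] -> 15 lines: qbya oqq pgiju hixbl hebjj csaa zzqw qxu gnyv ngcr qaq stds uhnvb vwwn psdr
Hunk 3: at line 3 remove [hebjj,csaa,zzqw] add [mdam,wyb,jef] -> 15 lines: qbya oqq pgiju hixbl mdam wyb jef qxu gnyv ngcr qaq stds uhnvb vwwn psdr
Hunk 4: at line 10 remove [qaq] add [xpgz] -> 15 lines: qbya oqq pgiju hixbl mdam wyb jef qxu gnyv ngcr xpgz stds uhnvb vwwn psdr
Hunk 5: at line 4 remove [mdam,wyb,jef] add [rpxyv] -> 13 lines: qbya oqq pgiju hixbl rpxyv qxu gnyv ngcr xpgz stds uhnvb vwwn psdr
Final line count: 13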